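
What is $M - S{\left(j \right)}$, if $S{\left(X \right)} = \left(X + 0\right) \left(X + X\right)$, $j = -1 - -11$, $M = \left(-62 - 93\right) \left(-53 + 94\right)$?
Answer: $-6555$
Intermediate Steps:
$M = -6355$ ($M = \left(-155\right) 41 = -6355$)
$j = 10$ ($j = -1 + 11 = 10$)
$S{\left(X \right)} = 2 X^{2}$ ($S{\left(X \right)} = X 2 X = 2 X^{2}$)
$M - S{\left(j \right)} = -6355 - 2 \cdot 10^{2} = -6355 - 2 \cdot 100 = -6355 - 200 = -6555$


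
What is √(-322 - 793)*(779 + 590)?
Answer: 1369*I*√1115 ≈ 45713.0*I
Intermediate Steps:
√(-322 - 793)*(779 + 590) = √(-1115)*1369 = (I*√1115)*1369 = 1369*I*√1115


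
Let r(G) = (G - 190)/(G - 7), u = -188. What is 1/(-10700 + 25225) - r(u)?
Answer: -366017/188825 ≈ -1.9384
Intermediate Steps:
r(G) = (-190 + G)/(-7 + G)
1/(-10700 + 25225) - r(u) = 1/(-10700 + 25225) - (-190 - 188)/(-7 - 188) = 1/14525 - (-378)/(-195) = 1/14525 - (-1)*(-378)/195 = 1/14525 - 1*126/65 = 1/14525 - 126/65 = -366017/188825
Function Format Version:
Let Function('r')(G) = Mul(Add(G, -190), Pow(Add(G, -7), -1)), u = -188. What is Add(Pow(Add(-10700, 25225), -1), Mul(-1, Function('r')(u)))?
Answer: Rational(-366017, 188825) ≈ -1.9384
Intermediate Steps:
Function('r')(G) = Mul(Pow(Add(-7, G), -1), Add(-190, G)) (Function('r')(G) = Mul(Add(-190, G), Pow(Add(-7, G), -1)) = Mul(Pow(Add(-7, G), -1), Add(-190, G)))
Add(Pow(Add(-10700, 25225), -1), Mul(-1, Function('r')(u))) = Add(Pow(Add(-10700, 25225), -1), Mul(-1, Mul(Pow(Add(-7, -188), -1), Add(-190, -188)))) = Add(Pow(14525, -1), Mul(-1, Mul(Pow(-195, -1), -378))) = Add(Rational(1, 14525), Mul(-1, Mul(Rational(-1, 195), -378))) = Add(Rational(1, 14525), Mul(-1, Rational(126, 65))) = Add(Rational(1, 14525), Rational(-126, 65)) = Rational(-366017, 188825)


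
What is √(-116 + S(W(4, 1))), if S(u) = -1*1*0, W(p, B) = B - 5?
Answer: 2*I*√29 ≈ 10.77*I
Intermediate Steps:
W(p, B) = -5 + B
S(u) = 0 (S(u) = -1*0 = 0)
√(-116 + S(W(4, 1))) = √(-116 + 0) = √(-116) = 2*I*√29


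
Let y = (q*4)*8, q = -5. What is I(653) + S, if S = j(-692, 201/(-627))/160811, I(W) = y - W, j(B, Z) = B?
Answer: -130740035/160811 ≈ -813.00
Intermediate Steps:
y = -160 (y = -5*4*8 = -20*8 = -160)
I(W) = -160 - W
S = -692/160811 ≈ -0.0043032
I(653) + S = (-160 - 1*653) - 692/160811 = (-160 - 653) - 692/160811 = -813 - 692/160811 = -130740035/160811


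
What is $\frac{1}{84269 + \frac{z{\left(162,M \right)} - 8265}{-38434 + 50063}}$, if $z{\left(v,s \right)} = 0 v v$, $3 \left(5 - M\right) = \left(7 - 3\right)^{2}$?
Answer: $\frac{401}{33791584} \approx 1.1867 \cdot 10^{-5}$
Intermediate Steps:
$M = - \frac{1}{3}$ ($M = 5 - \frac{\left(7 - 3\right)^{2}}{3} = 5 - \frac{4^{2}}{3} = 5 - \frac{16}{3} = - \frac{1}{3} \approx -0.33333$)
$z{\left(v,s \right)} = 0$ ($z{\left(v,s \right)} = 0 v = 0$)
$\frac{1}{84269 + \frac{z{\left(162,M \right)} - 8265}{-38434 + 50063}} = \frac{1}{84269 + \frac{0 - 8265}{-38434 + 50063}} = \frac{1}{84269 - \frac{8265}{11629}} = \frac{1}{84269 - \frac{285}{401}} = \frac{1}{\frac{33791584}{401}} = \frac{401}{33791584}$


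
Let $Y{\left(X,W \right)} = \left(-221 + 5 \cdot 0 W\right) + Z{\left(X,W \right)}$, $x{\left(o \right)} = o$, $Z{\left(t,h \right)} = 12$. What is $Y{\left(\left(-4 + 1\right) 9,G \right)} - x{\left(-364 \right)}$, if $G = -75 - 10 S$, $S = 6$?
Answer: $155$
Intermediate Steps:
$G = -135$ ($G = -75 - 10 \cdot 6 = -75 - 60 = -135$)
$Y{\left(X,W \right)} = -209$ ($Y{\left(X,W \right)} = \left(-221 + 5 \cdot 0 W\right) + 12 = \left(-221 + 0 W\right) + 12 = \left(-221 + 0\right) + 12 = -221 + 12 = -209$)
$Y{\left(\left(-4 + 1\right) 9,G \right)} - x{\left(-364 \right)} = -209 - -364 = -209 + 364 = 155$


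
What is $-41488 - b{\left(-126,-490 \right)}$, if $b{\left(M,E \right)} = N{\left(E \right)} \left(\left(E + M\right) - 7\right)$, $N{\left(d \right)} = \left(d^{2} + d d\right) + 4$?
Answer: $299125604$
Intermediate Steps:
$N{\left(d \right)} = 4 + 2 d^{2}$ ($N{\left(d \right)} = \left(d^{2} + d^{2}\right) + 4 = 2 d^{2} + 4 = 4 + 2 d^{2}$)
$b{\left(M,E \right)} = \left(4 + 2 E^{2}\right) \left(-7 + E + M\right)$ ($b{\left(M,E \right)} = \left(4 + 2 E^{2}\right) \left(\left(E + M\right) - 7\right) = \left(4 + 2 E^{2}\right) \left(-7 + E + M\right)$)
$-41488 - b{\left(-126,-490 \right)} = -41488 - 2 \left(2 + \left(-490\right)^{2}\right) \left(-7 - 490 - 126\right) = -41488 - 2 \left(2 + 240100\right) \left(-623\right) = -41488 - 2 \cdot 240102 \left(-623\right) = -41488 - -299167092 = -41488 + 299167092 = 299125604$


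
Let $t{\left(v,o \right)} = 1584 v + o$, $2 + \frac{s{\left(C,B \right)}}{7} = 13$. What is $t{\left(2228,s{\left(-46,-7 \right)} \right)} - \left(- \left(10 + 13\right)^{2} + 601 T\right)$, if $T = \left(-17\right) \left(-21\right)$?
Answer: $3315201$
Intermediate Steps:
$T = 357$
$s{\left(C,B \right)} = 77$ ($s{\left(C,B \right)} = -14 + 7 \cdot 13 = -14 + 91 = 77$)
$t{\left(v,o \right)} = o + 1584 v$
$t{\left(2228,s{\left(-46,-7 \right)} \right)} - \left(- \left(10 + 13\right)^{2} + 601 T\right) = \left(77 + 1584 \cdot 2228\right) + \left(\left(10 + 13\right)^{2} - 214557\right) = \left(77 + 3529152\right) - \left(214557 - 23^{2}\right) = 3529229 + \left(529 - 214557\right) = 3529229 - 214028 = 3315201$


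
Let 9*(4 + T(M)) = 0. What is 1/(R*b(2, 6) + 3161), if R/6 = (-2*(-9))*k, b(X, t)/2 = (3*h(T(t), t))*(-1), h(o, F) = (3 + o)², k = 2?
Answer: 1/1865 ≈ 0.00053619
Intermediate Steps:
T(M) = -4 (T(M) = -4 + (⅑)*0 = -4 + 0 = -4)
b(X, t) = -6 (b(X, t) = 2*((3*(3 - 4)²)*(-1)) = 2*((3*(-1)²)*(-1)) = 2*((3*1)*(-1)) = 2*(3*(-1)) = 2*(-3) = -6)
R = 216 (R = 6*(-2*(-9)*2) = 6*(18*2) = 6*36 = 216)
1/(R*b(2, 6) + 3161) = 1/(216*(-6) + 3161) = 1/(-1296 + 3161) = 1/1865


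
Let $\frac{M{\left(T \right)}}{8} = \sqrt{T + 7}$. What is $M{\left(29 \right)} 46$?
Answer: $2208$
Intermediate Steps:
$M{\left(T \right)} = 8 \sqrt{7 + T}$ ($M{\left(T \right)} = 8 \sqrt{T + 7} = 8 \sqrt{7 + T}$)
$M{\left(29 \right)} 46 = 8 \sqrt{7 + 29} \cdot 46 = 8 \sqrt{36} \cdot 46 = 8 \cdot 6 \cdot 46 = 48 \cdot 46 = 2208$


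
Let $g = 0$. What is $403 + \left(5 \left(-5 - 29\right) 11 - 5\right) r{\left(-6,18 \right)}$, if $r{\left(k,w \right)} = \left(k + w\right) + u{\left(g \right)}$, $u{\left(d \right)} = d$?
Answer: $-22097$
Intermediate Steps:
$r{\left(k,w \right)} = k + w$ ($r{\left(k,w \right)} = \left(k + w\right) + 0 = k + w$)
$403 + \left(5 \left(-5 - 29\right) 11 - 5\right) r{\left(-6,18 \right)} = 403 + \left(5 \left(-5 - 29\right) 11 - 5\right) \left(-6 + 18\right) = 403 + \left(5 \left(-5 - 29\right) 11 - 5\right) 12 = 403 + \left(5 \left(-34\right) 11 - 5\right) 12 = 403 + \left(\left(-170\right) 11 - 5\right) 12 = 403 + \left(-1870 - 5\right) 12 = 403 - 22500 = -22097$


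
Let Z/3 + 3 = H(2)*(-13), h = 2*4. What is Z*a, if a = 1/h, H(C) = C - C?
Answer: -9/8 ≈ -1.1250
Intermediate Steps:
H(C) = 0
h = 8
Z = -9 (Z = -9 + 3*(0*(-13)) = -9 + 3*0 = -9 + 0 = -9)
a = ⅛ (a = 1/8 = ⅛ ≈ 0.12500)
Z*a = -9*⅛ = -9/8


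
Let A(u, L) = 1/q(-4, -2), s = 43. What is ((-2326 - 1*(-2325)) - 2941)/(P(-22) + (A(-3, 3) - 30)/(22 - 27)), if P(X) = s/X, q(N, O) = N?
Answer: -647240/901 ≈ -718.36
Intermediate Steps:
A(u, L) = -1/4 (A(u, L) = 1/(-4) = -1/4)
P(X) = 43/X
((-2326 - 1*(-2325)) - 2941)/(P(-22) + (A(-3, 3) - 30)/(22 - 27)) = ((-2326 - 1*(-2325)) - 2941)/(43/(-22) + (-1/4 - 30)/(22 - 27)) = ((-2326 + 2325) - 2941)/(43*(-1/22) - 121/4/(-5)) = (-1 - 2941)/(-43/22 - 121/4*(-1/5)) = -2942/(-43/22 + 121/20) = -2942/901/220 = -2942*220/901 = -647240/901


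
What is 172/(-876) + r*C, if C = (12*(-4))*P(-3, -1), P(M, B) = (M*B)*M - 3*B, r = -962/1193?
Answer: -60726563/261267 ≈ -232.43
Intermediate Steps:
r = -962/1193 (r = -962*1/1193 = -962/1193 ≈ -0.80637)
P(M, B) = -3*B + B*M**2 (P(M, B) = (B*M)*M - 3*B = B*M**2 - 3*B = -3*B + B*M**2)
C = 288 (C = (12*(-4))*(-(-3 + (-3)**2)) = -(-48)*(-3 + 9) = -(-48)*6 = -48*(-6) = 288)
172/(-876) + r*C = 172/(-876) - 962/1193*288 = 172*(-1/876) - 277056/1193 = -43/219 - 277056/1193 = -60726563/261267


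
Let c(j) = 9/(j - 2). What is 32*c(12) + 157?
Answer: 929/5 ≈ 185.80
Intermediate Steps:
c(j) = 9/(-2 + j)
32*c(12) + 157 = 32*(9/(-2 + 12)) + 157 = 32*(9/10) + 157 = 144/5 + 157 = 929/5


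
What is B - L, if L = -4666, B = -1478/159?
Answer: 740416/159 ≈ 4656.7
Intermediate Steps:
B = -1478/159 (B = -1478*1/159 = -1478/159 ≈ -9.2956)
B - L = -1478/159 - 1*(-4666) = -1478/159 + 4666 = 740416/159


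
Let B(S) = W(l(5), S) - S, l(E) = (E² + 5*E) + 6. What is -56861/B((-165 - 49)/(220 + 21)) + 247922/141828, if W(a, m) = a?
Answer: -80839213717/81019245 ≈ -997.78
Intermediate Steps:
l(E) = 6 + E² + 5*E
B(S) = 56 - S (B(S) = (6 + 5² + 5*5) - S = (6 + 25 + 25) - S = 56 - S)
-56861/B((-165 - 49)/(220 + 21)) + 247922/141828 = -56861/(56 - (-165 - 49)/(220 + 21)) + 247922/141828 = -56861/(56 - (-214)/241) + 247922*(1/141828) = -56861/(56 - (-214)/241) + 123961/70914 = -56861/(56 - 1*(-214/241)) + 123961/70914 = -56861/(56 + 214/241) + 123961/70914 = -56861/13710/241 + 123961/70914 = -56861*241/13710 + 123961/70914 = -13703501/13710 + 123961/70914 = -80839213717/81019245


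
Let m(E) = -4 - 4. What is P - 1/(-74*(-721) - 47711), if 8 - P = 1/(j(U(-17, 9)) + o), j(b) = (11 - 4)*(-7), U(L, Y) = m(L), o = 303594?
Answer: 1245720572/155718585 ≈ 7.9998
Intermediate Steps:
m(E) = -8
U(L, Y) = -8
j(b) = -49 (j(b) = 7*(-7) = -49)
P = 2428359/303545 (P = 8 - 1/(-49 + 303594) = 8 - 1/303545 = 2428359/303545 ≈ 8.0000)
P - 1/(-74*(-721) - 47711) = 2428359/303545 - 1/(-74*(-721) - 47711) = 2428359/303545 - 1/(53354 - 47711) = 2428359/303545 - 1/5643 = 1245720572/155718585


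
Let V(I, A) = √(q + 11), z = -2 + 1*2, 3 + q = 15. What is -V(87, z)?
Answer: -√23 ≈ -4.7958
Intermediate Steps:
q = 12 (q = -3 + 15 = 12)
z = 0 (z = -2 + 2 = 0)
V(I, A) = √23 (V(I, A) = √(12 + 11) = √23)
-V(87, z) = -√23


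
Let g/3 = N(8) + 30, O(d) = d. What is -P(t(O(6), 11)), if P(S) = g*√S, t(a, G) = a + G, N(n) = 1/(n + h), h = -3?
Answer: -453*√17/5 ≈ -373.55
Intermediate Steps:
N(n) = 1/(-3 + n) (N(n) = 1/(n - 3) = 1/(-3 + n))
t(a, G) = G + a
g = 453/5 (g = 3*(1/(-3 + 8) + 30) = 3*(1/5 + 30) = 3*(⅕ + 30) = 3*(151/5) = 453/5 ≈ 90.600)
P(S) = 453*√S/5
-P(t(O(6), 11)) = -453*√(11 + 6)/5 = -453*√17/5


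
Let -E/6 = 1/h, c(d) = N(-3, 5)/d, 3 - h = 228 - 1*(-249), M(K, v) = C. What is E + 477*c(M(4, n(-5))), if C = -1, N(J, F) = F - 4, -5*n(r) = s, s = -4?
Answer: -37682/79 ≈ -476.99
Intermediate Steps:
n(r) = 4/5 (n(r) = -1/5*(-4) = 4/5)
N(J, F) = -4 + F
M(K, v) = -1
h = -474 (h = 3 - (228 - 1*(-249)) = 3 - (228 + 249) = 3 - 1*477 = 3 - 477 = -474)
c(d) = 1/d (c(d) = (-4 + 5)/d = 1/d)
E = 1/79 (E = -6/(-474) = -6*(-1/474) = 1/79 ≈ 0.012658)
E + 477*c(M(4, n(-5))) = 1/79 + 477/(-1) = 1/79 + 477*(-1) = 1/79 - 477 = -37682/79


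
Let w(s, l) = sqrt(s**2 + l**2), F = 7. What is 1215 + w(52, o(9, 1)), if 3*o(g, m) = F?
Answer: 1215 + sqrt(24385)/3 ≈ 1267.1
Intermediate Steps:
o(g, m) = 7/3 (o(g, m) = (1/3)*7 = 7/3)
w(s, l) = sqrt(l**2 + s**2)
1215 + w(52, o(9, 1)) = 1215 + sqrt((7/3)**2 + 52**2) = 1215 + sqrt(49/9 + 2704) = 1215 + sqrt(24385/9) = 1215 + sqrt(24385)/3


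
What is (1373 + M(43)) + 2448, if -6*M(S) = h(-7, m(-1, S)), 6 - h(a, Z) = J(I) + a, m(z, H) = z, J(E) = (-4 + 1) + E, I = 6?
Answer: 11458/3 ≈ 3819.3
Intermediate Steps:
J(E) = -3 + E
h(a, Z) = 3 - a (h(a, Z) = 6 - ((-3 + 6) + a) = 6 - (3 + a) = 6 + (-3 - a) = 3 - a)
M(S) = -5/3 (M(S) = -(3 - 1*(-7))/6 = -(3 + 7)/6 = -⅙*10 = -5/3)
(1373 + M(43)) + 2448 = (1373 - 5/3) + 2448 = 4114/3 + 2448 = 11458/3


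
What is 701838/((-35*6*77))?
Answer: -116973/2695 ≈ -43.404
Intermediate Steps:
701838/((-35*6*77)) = 701838/((-210*77)) = 701838/(-16170) = 701838*(-1/16170) = -116973/2695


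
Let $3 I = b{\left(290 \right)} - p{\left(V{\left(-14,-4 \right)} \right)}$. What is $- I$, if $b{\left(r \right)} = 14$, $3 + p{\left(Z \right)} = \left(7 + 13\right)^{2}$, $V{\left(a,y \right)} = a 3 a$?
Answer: $\frac{383}{3} \approx 127.67$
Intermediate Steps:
$V{\left(a,y \right)} = 3 a^{2}$ ($V{\left(a,y \right)} = 3 a a = 3 a^{2}$)
$p{\left(Z \right)} = 397$ ($p{\left(Z \right)} = -3 + \left(7 + 13\right)^{2} = -3 + 20^{2} = -3 + 400 = 397$)
$I = - \frac{383}{3}$ ($I = \frac{14 - 397}{3} = \frac{1}{3} \left(-383\right) = - \frac{383}{3} \approx -127.67$)
$- I = \left(-1\right) \left(- \frac{383}{3}\right) = \frac{383}{3}$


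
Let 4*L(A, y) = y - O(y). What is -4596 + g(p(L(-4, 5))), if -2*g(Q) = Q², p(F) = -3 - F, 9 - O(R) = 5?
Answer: -147241/32 ≈ -4601.3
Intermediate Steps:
O(R) = 4 (O(R) = 9 - 1*5 = 9 - 5 = 4)
L(A, y) = -1 + y/4 (L(A, y) = (y - 1*4)/4 = (y - 4)/4 = (-4 + y)/4 = -1 + y/4)
g(Q) = -Q²/2
-4596 + g(p(L(-4, 5))) = -4596 - (-3 - (-1 + (¼)*5))²/2 = -4596 - (-3 - (-1 + 5/4))²/2 = -4596 - (-3 - 1*¼)²/2 = -4596 - (-3 - ¼)²/2 = -4596 - (-13/4)²/2 = -4596 - ½*169/16 = -4596 - 169/32 = -147241/32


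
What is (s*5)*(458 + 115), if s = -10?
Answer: -28650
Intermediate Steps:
(s*5)*(458 + 115) = (-10*5)*(458 + 115) = -50*573 = -28650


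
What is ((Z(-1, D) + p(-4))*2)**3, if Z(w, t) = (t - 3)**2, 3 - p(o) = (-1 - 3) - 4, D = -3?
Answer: 830584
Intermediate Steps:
p(o) = 11 (p(o) = 3 - ((-1 - 3) - 4) = 3 - (-4 - 4) = 3 - 1*(-8) = 3 + 8 = 11)
Z(w, t) = (-3 + t)**2
((Z(-1, D) + p(-4))*2)**3 = (((-3 - 3)**2 + 11)*2)**3 = (((-6)**2 + 11)*2)**3 = ((36 + 11)*2)**3 = (47*2)**3 = 94**3 = 830584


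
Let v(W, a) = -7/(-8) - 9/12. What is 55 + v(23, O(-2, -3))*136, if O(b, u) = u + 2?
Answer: 72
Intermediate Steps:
O(b, u) = 2 + u
v(W, a) = 1/8 (v(W, a) = -7*(-1/8) - 9*1/12 = 7/8 - 3/4 = 1/8)
55 + v(23, O(-2, -3))*136 = 55 + (1/8)*136 = 55 + 17 = 72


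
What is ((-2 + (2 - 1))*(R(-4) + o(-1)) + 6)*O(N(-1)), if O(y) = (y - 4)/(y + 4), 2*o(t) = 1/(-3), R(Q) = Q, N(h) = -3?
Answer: -427/6 ≈ -71.167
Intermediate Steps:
o(t) = -1/6 (o(t) = (1/2)/(-3) = (1/2)*(-1/3) = -1/6)
O(y) = (-4 + y)/(4 + y)
((-2 + (2 - 1))*(R(-4) + o(-1)) + 6)*O(N(-1)) = ((-2 + (2 - 1))*(-4 - 1/6) + 6)*((-4 - 3)/(4 - 3)) = ((-2 + 1)*(-25/6) + 6)*(-7/1) = (-1*(-25/6) + 6)*(1*(-7)) = (25/6 + 6)*(-7) = (61/6)*(-7) = -427/6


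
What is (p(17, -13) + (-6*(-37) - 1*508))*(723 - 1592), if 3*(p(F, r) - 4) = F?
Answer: 720401/3 ≈ 2.4013e+5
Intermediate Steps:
p(F, r) = 4 + F/3
(p(17, -13) + (-6*(-37) - 1*508))*(723 - 1592) = ((4 + (⅓)*17) + (-6*(-37) - 1*508))*(723 - 1592) = ((4 + 17/3) + (222 - 508))*(-869) = (29/3 - 286)*(-869) = -829/3*(-869) = 720401/3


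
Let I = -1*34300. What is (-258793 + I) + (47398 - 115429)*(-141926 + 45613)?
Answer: 6551976610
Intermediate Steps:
I = -34300
(-258793 + I) + (47398 - 115429)*(-141926 + 45613) = (-258793 - 34300) + (47398 - 115429)*(-141926 + 45613) = -293093 - 68031*(-96313) = -293093 + 6552269703 = 6551976610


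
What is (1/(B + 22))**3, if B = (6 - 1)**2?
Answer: 1/103823 ≈ 9.6318e-6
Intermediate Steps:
B = 25 (B = 5**2 = 25)
(1/(B + 22))**3 = (1/(25 + 22))**3 = (1/47)**3 = 1/103823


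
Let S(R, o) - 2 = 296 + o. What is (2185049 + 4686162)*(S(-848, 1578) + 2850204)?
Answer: 19597243468880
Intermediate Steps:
S(R, o) = 298 + o (S(R, o) = 2 + (296 + o) = 298 + o)
(2185049 + 4686162)*(S(-848, 1578) + 2850204) = (2185049 + 4686162)*((298 + 1578) + 2850204) = 6871211*(1876 + 2850204) = 6871211*2852080 = 19597243468880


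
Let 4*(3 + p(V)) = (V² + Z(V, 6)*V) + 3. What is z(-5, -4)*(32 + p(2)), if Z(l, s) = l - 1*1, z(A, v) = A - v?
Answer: -125/4 ≈ -31.250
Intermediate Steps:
Z(l, s) = -1 + l (Z(l, s) = l - 1 = -1 + l)
p(V) = -9/4 + V²/4 + V*(-1 + V)/4 (p(V) = -3 + ((V² + (-1 + V)*V) + 3)/4 = -3 + ((V² + V*(-1 + V)) + 3)/4 = -3 + (3 + V² + V*(-1 + V))/4 = -3 + (¾ + V²/4 + V*(-1 + V)/4) = -9/4 + V²/4 + V*(-1 + V)/4)
z(-5, -4)*(32 + p(2)) = (-5 - 1*(-4))*(32 + (-9/4 + (½)*2² - ¼*2)) = (-5 + 4)*(32 + (-9/4 + (½)*4 - ½)) = -(32 + (-9/4 + 2 - ½)) = -(32 - ¾) = -1*125/4 = -125/4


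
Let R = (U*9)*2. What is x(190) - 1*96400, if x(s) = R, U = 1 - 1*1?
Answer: -96400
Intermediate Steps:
U = 0 (U = 1 - 1 = 0)
R = 0 (R = (0*9)*2 = 0*2 = 0)
x(s) = 0
x(190) - 1*96400 = 0 - 1*96400 = 0 - 96400 = -96400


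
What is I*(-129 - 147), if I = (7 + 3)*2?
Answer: -5520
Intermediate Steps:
I = 20 (I = 10*2 = 20)
I*(-129 - 147) = 20*(-129 - 147) = 20*(-276) = -5520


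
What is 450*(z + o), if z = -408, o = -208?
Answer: -277200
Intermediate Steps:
450*(z + o) = 450*(-408 - 208) = 450*(-616) = -277200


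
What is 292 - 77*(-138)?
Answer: 10918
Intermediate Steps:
292 - 77*(-138) = 292 + 10626 = 10918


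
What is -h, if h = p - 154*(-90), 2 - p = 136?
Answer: -13726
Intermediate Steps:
p = -134 (p = 2 - 1*136 = 2 - 136 = -134)
h = 13726 (h = -134 - 154*(-90) = -134 + 13860 = 13726)
-h = -1*13726 = -13726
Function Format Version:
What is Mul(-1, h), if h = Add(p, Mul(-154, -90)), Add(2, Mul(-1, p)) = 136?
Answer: -13726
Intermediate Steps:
p = -134 (p = Add(2, Mul(-1, 136)) = Add(2, -136) = -134)
h = 13726 (h = Add(-134, Mul(-154, -90)) = Add(-134, 13860) = 13726)
Mul(-1, h) = Mul(-1, 13726) = -13726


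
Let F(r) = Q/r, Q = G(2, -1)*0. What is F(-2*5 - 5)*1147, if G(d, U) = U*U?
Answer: 0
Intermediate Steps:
G(d, U) = U²
Q = 0 (Q = (-1)²*0 = 1*0 = 0)
F(r) = 0 (F(r) = 0/r = 0)
F(-2*5 - 5)*1147 = 0*1147 = 0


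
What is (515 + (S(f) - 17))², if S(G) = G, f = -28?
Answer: 220900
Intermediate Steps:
(515 + (S(f) - 17))² = (515 + (-28 - 17))² = (515 - 45)² = 470² = 220900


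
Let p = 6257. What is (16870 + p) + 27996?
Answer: 51123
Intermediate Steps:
(16870 + p) + 27996 = (16870 + 6257) + 27996 = 23127 + 27996 = 51123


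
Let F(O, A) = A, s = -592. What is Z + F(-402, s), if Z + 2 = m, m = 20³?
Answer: 7406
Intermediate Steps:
m = 8000
Z = 7998 (Z = -2 + 8000 = 7998)
Z + F(-402, s) = 7998 - 592 = 7406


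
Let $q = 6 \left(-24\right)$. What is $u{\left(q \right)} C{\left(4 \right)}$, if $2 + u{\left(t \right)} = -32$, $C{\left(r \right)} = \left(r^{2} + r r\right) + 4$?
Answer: $-1224$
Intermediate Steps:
$C{\left(r \right)} = 4 + 2 r^{2}$ ($C{\left(r \right)} = \left(r^{2} + r^{2}\right) + 4 = 2 r^{2} + 4 = 4 + 2 r^{2}$)
$q = -144$
$u{\left(t \right)} = -34$ ($u{\left(t \right)} = -2 - 32 = -34$)
$u{\left(q \right)} C{\left(4 \right)} = - 34 \left(4 + 2 \cdot 4^{2}\right) = - 34 \left(4 + 2 \cdot 16\right) = - 34 \left(4 + 32\right) = \left(-34\right) 36 = -1224$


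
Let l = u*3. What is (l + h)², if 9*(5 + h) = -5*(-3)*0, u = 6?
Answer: 169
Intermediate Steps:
h = -5 (h = -5 + (-5*(-3)*0)/9 = -5 + (15*0)/9 = -5 + (⅑)*0 = -5 + 0 = -5)
l = 18 (l = 6*3 = 18)
(l + h)² = (18 - 5)² = 13² = 169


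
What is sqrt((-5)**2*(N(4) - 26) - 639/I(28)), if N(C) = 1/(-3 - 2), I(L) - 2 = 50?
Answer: I*sqrt(451087)/26 ≈ 25.832*I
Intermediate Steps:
I(L) = 52 (I(L) = 2 + 50 = 52)
N(C) = -1/5 (N(C) = 1/(-5) = -1/5)
sqrt((-5)**2*(N(4) - 26) - 639/I(28)) = sqrt((-5)**2*(-1/5 - 26) - 639/52) = sqrt(25*(-131/5) - 639*1/52) = sqrt(-655 - 639/52) = sqrt(-34699/52) = I*sqrt(451087)/26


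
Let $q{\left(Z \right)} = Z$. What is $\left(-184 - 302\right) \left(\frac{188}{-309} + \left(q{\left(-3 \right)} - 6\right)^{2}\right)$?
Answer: $- \frac{4024242}{103} \approx -39070.0$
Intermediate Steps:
$\left(-184 - 302\right) \left(\frac{188}{-309} + \left(q{\left(-3 \right)} - 6\right)^{2}\right) = \left(-184 - 302\right) \left(\frac{188}{-309} + \left(-3 - 6\right)^{2}\right) = - 486 \left(188 \left(- \frac{1}{309}\right) + \left(-3 - 6\right)^{2}\right) = - 486 \left(- \frac{188}{309} + \left(-3 - 6\right)^{2}\right) = - 486 \left(- \frac{188}{309} + \left(-9\right)^{2}\right) = - 486 \left(- \frac{188}{309} + 81\right) = \left(-486\right) \frac{24841}{309} = - \frac{4024242}{103}$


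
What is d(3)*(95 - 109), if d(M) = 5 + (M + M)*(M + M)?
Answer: -574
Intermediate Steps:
d(M) = 5 + 4*M**2 (d(M) = 5 + (2*M)*(2*M) = 5 + 4*M**2)
d(3)*(95 - 109) = (5 + 4*3**2)*(95 - 109) = (5 + 4*9)*(-14) = (5 + 36)*(-14) = 41*(-14) = -574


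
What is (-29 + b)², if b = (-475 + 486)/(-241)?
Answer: 49000000/58081 ≈ 843.65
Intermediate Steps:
b = -11/241 (b = 11*(-1/241) = -11/241 ≈ -0.045643)
(-29 + b)² = (-29 - 11/241)² = (-7000/241)² = 49000000/58081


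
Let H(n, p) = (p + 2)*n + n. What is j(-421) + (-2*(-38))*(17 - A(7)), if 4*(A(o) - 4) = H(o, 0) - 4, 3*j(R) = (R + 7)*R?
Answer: 58763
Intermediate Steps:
j(R) = R*(7 + R)/3 (j(R) = ((R + 7)*R)/3 = ((7 + R)*R)/3 = (R*(7 + R))/3 = R*(7 + R)/3)
H(n, p) = n + n*(2 + p) (H(n, p) = (2 + p)*n + n = n*(2 + p) + n = n + n*(2 + p))
A(o) = 3 + 3*o/4 (A(o) = 4 + (o*(3 + 0) - 4)/4 = 4 + (o*3 - 4)/4 = 4 + (3*o - 4)/4 = 4 + (-4 + 3*o)/4 = 4 + (-1 + 3*o/4) = 3 + 3*o/4)
j(-421) + (-2*(-38))*(17 - A(7)) = (⅓)*(-421)*(7 - 421) + (-2*(-38))*(17 - (3 + (¾)*7)) = (⅓)*(-421)*(-414) + 76*(17 - (3 + 21/4)) = 58098 + 76*(17 - 1*33/4) = 58098 + 76*(17 - 33/4) = 58098 + 76*(35/4) = 58098 + 665 = 58763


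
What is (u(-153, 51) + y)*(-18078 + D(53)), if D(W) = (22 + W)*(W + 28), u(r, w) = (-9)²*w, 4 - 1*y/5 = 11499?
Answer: 640288032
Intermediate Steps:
y = -57475 (y = 20 - 5*11499 = 20 - 57495 = -57475)
u(r, w) = 81*w
D(W) = (22 + W)*(28 + W)
(u(-153, 51) + y)*(-18078 + D(53)) = (81*51 - 57475)*(-18078 + (616 + 53² + 50*53)) = (4131 - 57475)*(-18078 + (616 + 2809 + 2650)) = -53344*(-18078 + 6075) = -53344*(-12003) = 640288032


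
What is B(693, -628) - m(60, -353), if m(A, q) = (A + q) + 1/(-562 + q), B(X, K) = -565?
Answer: -248879/915 ≈ -272.00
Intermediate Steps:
m(A, q) = A + q + 1/(-562 + q)
B(693, -628) - m(60, -353) = -565 - (1 + (-353)² - 562*60 - 562*(-353) + 60*(-353))/(-562 - 353) = -565 - (1 + 124609 - 33720 + 198386 - 21180)/(-915) = -565 - (-1)*268096/915 = -565 - 1*(-268096/915) = -565 + 268096/915 = -248879/915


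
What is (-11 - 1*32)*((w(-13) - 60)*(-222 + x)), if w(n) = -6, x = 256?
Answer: 96492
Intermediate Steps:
(-11 - 1*32)*((w(-13) - 60)*(-222 + x)) = (-11 - 1*32)*((-6 - 60)*(-222 + 256)) = (-11 - 32)*(-66*34) = -43*(-2244) = 96492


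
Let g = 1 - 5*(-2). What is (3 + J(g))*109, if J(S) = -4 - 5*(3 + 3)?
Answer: -3379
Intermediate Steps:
g = 11 (g = 1 + 10 = 11)
J(S) = -34 (J(S) = -4 - 5*6 = -4 - 30 = -34)
(3 + J(g))*109 = (3 - 34)*109 = -31*109 = -3379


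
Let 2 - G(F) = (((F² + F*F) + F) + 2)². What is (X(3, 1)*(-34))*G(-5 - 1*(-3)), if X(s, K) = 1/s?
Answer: 2108/3 ≈ 702.67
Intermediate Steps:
G(F) = 2 - (2 + F + 2*F²)² (G(F) = 2 - (((F² + F*F) + F) + 2)² = 2 - (((F² + F²) + F) + 2)² = 2 - ((2*F² + F) + 2)² = 2 - ((F + 2*F²) + 2)² = 2 - (2 + F + 2*F²)²)
(X(3, 1)*(-34))*G(-5 - 1*(-3)) = (-34/3)*(2 - (2 + (-5 - 1*(-3)) + 2*(-5 - 1*(-3))²)²) = ((⅓)*(-34))*(2 - (2 + (-5 + 3) + 2*(-5 + 3)²)²) = -34*(2 - (2 - 2 + 2*(-2)²)²)/3 = -34*(2 - (2 - 2 + 2*4)²)/3 = -34*(2 - (2 - 2 + 8)²)/3 = -34*(2 - 1*8²)/3 = -34*(2 - 1*64)/3 = -34*(2 - 64)/3 = -34/3*(-62) = 2108/3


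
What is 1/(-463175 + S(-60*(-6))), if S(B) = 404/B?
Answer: -90/41685649 ≈ -2.1590e-6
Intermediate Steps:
1/(-463175 + S(-60*(-6))) = 1/(-463175 + 404/((-60*(-6)))) = 1/(-463175 + 404/360) = 1/(-463175 + 404*(1/360)) = 1/(-463175 + 101/90) = 1/(-41685649/90) = -90/41685649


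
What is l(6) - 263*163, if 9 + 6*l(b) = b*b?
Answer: -85729/2 ≈ -42865.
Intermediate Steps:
l(b) = -3/2 + b²/6 (l(b) = -3/2 + (b*b)/6 = -3/2 + b²/6)
l(6) - 263*163 = (-3/2 + (⅙)*6²) - 263*163 = (-3/2 + (⅙)*36) - 42869 = (-3/2 + 6) - 42869 = 9/2 - 42869 = -85729/2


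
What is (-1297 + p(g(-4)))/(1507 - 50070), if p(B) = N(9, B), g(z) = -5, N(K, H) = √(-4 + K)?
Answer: 1297/48563 - √5/48563 ≈ 0.026662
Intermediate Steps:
p(B) = √5 (p(B) = √(-4 + 9) = √5)
(-1297 + p(g(-4)))/(1507 - 50070) = (-1297 + √5)/(1507 - 50070) = (-1297 + √5)/(-48563) = (-1297 + √5)*(-1/48563) = 1297/48563 - √5/48563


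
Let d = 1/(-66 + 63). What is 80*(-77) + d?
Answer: -18481/3 ≈ -6160.3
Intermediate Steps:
d = -⅓ (d = 1/(-3) = -⅓ ≈ -0.33333)
80*(-77) + d = 80*(-77) - ⅓ = -6160 - ⅓ = -18481/3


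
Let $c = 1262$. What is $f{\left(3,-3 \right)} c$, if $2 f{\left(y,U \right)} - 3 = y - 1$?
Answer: $3155$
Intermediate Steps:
$f{\left(y,U \right)} = 1 + \frac{y}{2}$ ($f{\left(y,U \right)} = \frac{3}{2} + \frac{y - 1}{2} = \frac{3}{2} + \frac{-1 + y}{2} = \frac{3}{2} + \left(- \frac{1}{2} + \frac{y}{2}\right) = 1 + \frac{y}{2}$)
$f{\left(3,-3 \right)} c = \left(1 + \frac{1}{2} \cdot 3\right) 1262 = \left(1 + \frac{3}{2}\right) 1262 = \frac{5}{2} \cdot 1262 = 3155$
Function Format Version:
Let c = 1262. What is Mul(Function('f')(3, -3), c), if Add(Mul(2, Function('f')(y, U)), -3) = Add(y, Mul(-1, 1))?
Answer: 3155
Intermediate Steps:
Function('f')(y, U) = Add(1, Mul(Rational(1, 2), y)) (Function('f')(y, U) = Add(Rational(3, 2), Mul(Rational(1, 2), Add(y, Mul(-1, 1)))) = Add(Rational(3, 2), Mul(Rational(1, 2), Add(y, -1))) = Add(Rational(3, 2), Mul(Rational(1, 2), Add(-1, y))) = Add(Rational(3, 2), Add(Rational(-1, 2), Mul(Rational(1, 2), y))) = Add(1, Mul(Rational(1, 2), y)))
Mul(Function('f')(3, -3), c) = Mul(Add(1, Mul(Rational(1, 2), 3)), 1262) = Mul(Add(1, Rational(3, 2)), 1262) = Mul(Rational(5, 2), 1262) = 3155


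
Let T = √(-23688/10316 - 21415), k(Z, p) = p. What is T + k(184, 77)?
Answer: 77 + I*√142451598853/2579 ≈ 77.0 + 146.35*I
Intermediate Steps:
T = I*√142451598853/2579 (T = √(-23688*1/10316 - 21415) = √(-5922/2579 - 21415) = √(-55235207/2579) = I*√142451598853/2579 ≈ 146.35*I)
T + k(184, 77) = I*√142451598853/2579 + 77 = 77 + I*√142451598853/2579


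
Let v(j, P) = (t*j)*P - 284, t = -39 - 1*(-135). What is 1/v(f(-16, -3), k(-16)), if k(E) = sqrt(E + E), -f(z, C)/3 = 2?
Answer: I/(4*(-71*I + 576*sqrt(2))) ≈ -2.6548e-5 + 0.00030459*I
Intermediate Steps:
t = 96 (t = -39 + 135 = 96)
f(z, C) = -6 (f(z, C) = -3*2 = -6)
k(E) = sqrt(2)*sqrt(E) (k(E) = sqrt(2*E) = sqrt(2)*sqrt(E))
v(j, P) = -284 + 96*P*j (v(j, P) = (96*j)*P - 284 = 96*P*j - 284 = -284 + 96*P*j)
1/v(f(-16, -3), k(-16)) = 1/(-284 + 96*(sqrt(2)*sqrt(-16))*(-6)) = 1/(-284 + 96*(sqrt(2)*(4*I))*(-6)) = 1/(-284 + 96*(4*I*sqrt(2))*(-6)) = 1/(-284 - 2304*I*sqrt(2))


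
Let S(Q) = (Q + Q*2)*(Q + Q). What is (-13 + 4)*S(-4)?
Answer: -864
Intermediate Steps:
S(Q) = 6*Q**2 (S(Q) = (Q + 2*Q)*(2*Q) = (3*Q)*(2*Q) = 6*Q**2)
(-13 + 4)*S(-4) = (-13 + 4)*(6*(-4)**2) = -54*16 = -9*96 = -864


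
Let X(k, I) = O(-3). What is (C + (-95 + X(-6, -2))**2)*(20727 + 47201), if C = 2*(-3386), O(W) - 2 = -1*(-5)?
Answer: 66026016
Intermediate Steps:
O(W) = 7 (O(W) = 2 - 1*(-5) = 2 + 5 = 7)
X(k, I) = 7
C = -6772
(C + (-95 + X(-6, -2))**2)*(20727 + 47201) = (-6772 + (-95 + 7)**2)*(20727 + 47201) = (-6772 + (-88)**2)*67928 = (-6772 + 7744)*67928 = 972*67928 = 66026016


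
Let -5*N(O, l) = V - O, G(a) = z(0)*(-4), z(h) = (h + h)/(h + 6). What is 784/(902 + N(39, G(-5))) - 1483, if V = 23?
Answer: -3354069/2263 ≈ -1482.1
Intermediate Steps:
z(h) = 2*h/(6 + h) (z(h) = (2*h)/(6 + h) = 2*h/(6 + h))
G(a) = 0 (G(a) = (2*0/(6 + 0))*(-4) = (2*0/6)*(-4) = (2*0*(⅙))*(-4) = 0*(-4) = 0)
N(O, l) = -23/5 + O/5 (N(O, l) = -(23 - O)/5 = -23/5 + O/5)
784/(902 + N(39, G(-5))) - 1483 = 784/(902 + (-23/5 + (⅕)*39)) - 1483 = 784/(902 + (-23/5 + 39/5)) - 1483 = 784/(902 + 16/5) - 1483 = 784/(4526/5) - 1483 = 784*(5/4526) - 1483 = 1960/2263 - 1483 = -3354069/2263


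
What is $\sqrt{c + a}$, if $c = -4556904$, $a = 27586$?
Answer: $i \sqrt{4529318} \approx 2128.2 i$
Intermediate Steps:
$\sqrt{c + a} = \sqrt{-4556904 + 27586} = \sqrt{-4529318} = i \sqrt{4529318}$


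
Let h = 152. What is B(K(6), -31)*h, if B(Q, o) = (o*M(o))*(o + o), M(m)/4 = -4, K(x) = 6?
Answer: -4674304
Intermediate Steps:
M(m) = -16 (M(m) = 4*(-4) = -16)
B(Q, o) = -32*o² (B(Q, o) = (o*(-16))*(o + o) = (-16*o)*(2*o) = -32*o²)
B(K(6), -31)*h = -32*(-31)²*152 = -32*961*152 = -30752*152 = -4674304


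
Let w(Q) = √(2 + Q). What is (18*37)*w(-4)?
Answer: 666*I*√2 ≈ 941.87*I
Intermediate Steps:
(18*37)*w(-4) = (18*37)*√(2 - 4) = 666*√(-2) = 666*(I*√2) = 666*I*√2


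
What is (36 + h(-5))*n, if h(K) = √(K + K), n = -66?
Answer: -2376 - 66*I*√10 ≈ -2376.0 - 208.71*I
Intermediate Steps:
h(K) = √2*√K (h(K) = √(2*K) = √2*√K)
(36 + h(-5))*n = (36 + √2*√(-5))*(-66) = (36 + √2*(I*√5))*(-66) = (36 + I*√10)*(-66) = -2376 - 66*I*√10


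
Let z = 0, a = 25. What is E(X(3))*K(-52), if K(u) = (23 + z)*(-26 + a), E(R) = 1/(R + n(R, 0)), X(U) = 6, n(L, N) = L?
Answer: -23/12 ≈ -1.9167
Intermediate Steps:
E(R) = 1/(2*R) (E(R) = 1/(R + R) = 1/(2*R))
K(u) = -23 (K(u) = (23 + 0)*(-26 + 25) = 23*(-1) = -23)
E(X(3))*K(-52) = ((½)/6)*(-23) = ((½)*(⅙))*(-23) = (1/12)*(-23) = -23/12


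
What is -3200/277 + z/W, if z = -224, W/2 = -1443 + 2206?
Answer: -353232/30193 ≈ -11.699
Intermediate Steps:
W = 1526 (W = 2*(-1443 + 2206) = 2*763 = 1526)
-3200/277 + z/W = -3200/277 - 224/1526 = -3200*1/277 - 224*1/1526 = -3200/277 - 16/109 = -353232/30193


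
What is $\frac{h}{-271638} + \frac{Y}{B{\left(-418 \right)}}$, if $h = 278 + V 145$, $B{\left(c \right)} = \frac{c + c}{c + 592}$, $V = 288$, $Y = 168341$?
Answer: $- \frac{1989168632215}{56772342} \approx -35038.0$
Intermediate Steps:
$B{\left(c \right)} = \frac{2 c}{592 + c}$
$h = 42038$ ($h = 278 + 288 \cdot 145 = 278 + 41760 = 42038$)
$\frac{h}{-271638} + \frac{Y}{B{\left(-418 \right)}} = \frac{42038}{-271638} + \frac{168341}{2 \left(-418\right) \frac{1}{592 - 418}} = 42038 \left(- \frac{1}{271638}\right) + \frac{168341}{2 \left(-418\right) \frac{1}{174}} = - \frac{21019}{135819} + \frac{168341}{2 \left(-418\right) \frac{1}{174}} = - \frac{21019}{135819} + \frac{168341}{- \frac{418}{87}} = - \frac{21019}{135819} + 168341 \left(- \frac{87}{418}\right) = - \frac{21019}{135819} - \frac{14645667}{418} = - \frac{1989168632215}{56772342}$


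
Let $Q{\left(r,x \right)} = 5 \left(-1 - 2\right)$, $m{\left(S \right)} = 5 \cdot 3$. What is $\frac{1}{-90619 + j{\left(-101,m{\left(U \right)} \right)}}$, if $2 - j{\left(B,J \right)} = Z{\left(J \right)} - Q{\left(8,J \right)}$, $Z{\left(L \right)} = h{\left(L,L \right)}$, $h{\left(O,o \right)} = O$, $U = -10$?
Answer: $- \frac{1}{90647} \approx -1.1032 \cdot 10^{-5}$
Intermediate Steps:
$m{\left(S \right)} = 15$
$Q{\left(r,x \right)} = -15$ ($Q{\left(r,x \right)} = 5 \left(-3\right) = -15$)
$Z{\left(L \right)} = L$
$j{\left(B,J \right)} = -13 - J$ ($j{\left(B,J \right)} = 2 - \left(J - -15\right) = 2 - \left(J + 15\right) = 2 - \left(15 + J\right) = -13 - J$)
$\frac{1}{-90619 + j{\left(-101,m{\left(U \right)} \right)}} = \frac{1}{-90619 - 28} = \frac{1}{-90647} = - \frac{1}{90647}$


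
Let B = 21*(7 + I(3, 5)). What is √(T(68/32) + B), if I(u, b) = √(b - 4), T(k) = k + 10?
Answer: √2882/4 ≈ 13.421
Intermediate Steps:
T(k) = 10 + k
I(u, b) = √(-4 + b)
B = 168 (B = 21*(7 + √(-4 + 5)) = 21*(7 + √1) = 21*(7 + 1) = 21*8 = 168)
√(T(68/32) + B) = √((10 + 68/32) + 168) = √((10 + 68*(1/32)) + 168) = √((10 + 17/8) + 168) = √(97/8 + 168) = √(1441/8) = √2882/4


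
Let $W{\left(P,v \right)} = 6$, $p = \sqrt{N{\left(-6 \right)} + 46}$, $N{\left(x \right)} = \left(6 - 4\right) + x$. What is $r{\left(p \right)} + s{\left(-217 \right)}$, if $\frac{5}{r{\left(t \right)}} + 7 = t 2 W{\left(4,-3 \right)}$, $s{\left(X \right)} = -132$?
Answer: $- \frac{113119}{857} + \frac{60 \sqrt{42}}{5999} \approx -131.93$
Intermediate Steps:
$N{\left(x \right)} = 2 + x$
$p = \sqrt{42}$ ($p = \sqrt{\left(2 - 6\right) + 46} = \sqrt{-4 + 46} = \sqrt{42} \approx 6.4807$)
$r{\left(t \right)} = \frac{5}{-7 + 12 t}$ ($r{\left(t \right)} = \frac{5}{-7 + t 2 \cdot 6} = \frac{5}{-7 + 2 t 6} = \frac{5}{-7 + 12 t}$)
$r{\left(p \right)} + s{\left(-217 \right)} = \frac{5}{-7 + 12 \sqrt{42}} - 132 = -132 + \frac{5}{-7 + 12 \sqrt{42}}$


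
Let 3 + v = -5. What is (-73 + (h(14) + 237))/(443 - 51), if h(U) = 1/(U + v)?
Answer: 985/2352 ≈ 0.41879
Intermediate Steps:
v = -8 (v = -3 - 5 = -8)
h(U) = 1/(-8 + U) (h(U) = 1/(U - 8) = 1/(-8 + U))
(-73 + (h(14) + 237))/(443 - 51) = (-73 + (1/(-8 + 14) + 237))/(443 - 51) = (-73 + (1/6 + 237))/392 = (-73 + (⅙ + 237))*(1/392) = (-73 + 1423/6)*(1/392) = (985/6)*(1/392) = 985/2352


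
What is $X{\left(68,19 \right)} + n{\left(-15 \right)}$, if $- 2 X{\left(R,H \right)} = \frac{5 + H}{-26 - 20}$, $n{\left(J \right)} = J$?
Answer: $- \frac{339}{23} \approx -14.739$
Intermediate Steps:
$X{\left(R,H \right)} = \frac{5}{92} + \frac{H}{92}$ ($X{\left(R,H \right)} = - \frac{\left(5 + H\right) \frac{1}{-26 - 20}}{2} = - \frac{\left(5 + H\right) \frac{1}{-46}}{2} = - \frac{\left(5 + H\right) \left(- \frac{1}{46}\right)}{2} = - \frac{- \frac{5}{46} - \frac{H}{46}}{2} = \frac{5}{92} + \frac{H}{92}$)
$X{\left(68,19 \right)} + n{\left(-15 \right)} = \left(\frac{5}{92} + \frac{1}{92} \cdot 19\right) - 15 = \left(\frac{5}{92} + \frac{19}{92}\right) - 15 = \frac{6}{23} - 15 = - \frac{339}{23}$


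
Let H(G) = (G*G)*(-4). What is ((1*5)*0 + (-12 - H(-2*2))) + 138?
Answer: 190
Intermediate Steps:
H(G) = -4*G**2 (H(G) = G**2*(-4) = -4*G**2)
((1*5)*0 + (-12 - H(-2*2))) + 138 = ((1*5)*0 + (-12 - (-4)*(-2*2)**2)) + 138 = (5*0 + (-12 - (-4)*(-4)**2)) + 138 = (0 + (-12 - (-4)*16)) + 138 = (0 + (-12 - 1*(-64))) + 138 = (0 + (-12 + 64)) + 138 = (0 + 52) + 138 = 52 + 138 = 190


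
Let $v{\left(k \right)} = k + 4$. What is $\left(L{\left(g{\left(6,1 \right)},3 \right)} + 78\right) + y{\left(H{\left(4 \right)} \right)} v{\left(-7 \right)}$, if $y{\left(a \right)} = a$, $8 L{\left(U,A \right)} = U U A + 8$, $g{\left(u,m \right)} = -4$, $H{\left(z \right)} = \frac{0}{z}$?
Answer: $85$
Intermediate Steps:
$H{\left(z \right)} = 0$
$L{\left(U,A \right)} = 1 + \frac{A U^{2}}{8}$ ($L{\left(U,A \right)} = \frac{U U A + 8}{8} = \frac{U^{2} A + 8}{8} = \frac{A U^{2} + 8}{8} = \frac{8 + A U^{2}}{8} = 1 + \frac{A U^{2}}{8}$)
$v{\left(k \right)} = 4 + k$
$\left(L{\left(g{\left(6,1 \right)},3 \right)} + 78\right) + y{\left(H{\left(4 \right)} \right)} v{\left(-7 \right)} = \left(\left(1 + \frac{1}{8} \cdot 3 \left(-4\right)^{2}\right) + 78\right) + 0 \left(4 - 7\right) = \left(\left(1 + \frac{1}{8} \cdot 3 \cdot 16\right) + 78\right) + 0 \left(-3\right) = \left(\left(1 + 6\right) + 78\right) + 0 = \left(7 + 78\right) + 0 = 85 + 0 = 85$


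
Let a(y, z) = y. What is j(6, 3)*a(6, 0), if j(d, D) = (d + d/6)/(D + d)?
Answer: 14/3 ≈ 4.6667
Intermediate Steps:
j(d, D) = 7*d/(6*(D + d)) (j(d, D) = (d + d*(⅙))/(D + d) = (d + d/6)/(D + d) = (7*d/6)/(D + d) = 7*d/(6*(D + d)))
j(6, 3)*a(6, 0) = ((7/6)*6/(3 + 6))*6 = ((7/6)*6/9)*6 = ((7/6)*6*(⅑))*6 = (7/9)*6 = 14/3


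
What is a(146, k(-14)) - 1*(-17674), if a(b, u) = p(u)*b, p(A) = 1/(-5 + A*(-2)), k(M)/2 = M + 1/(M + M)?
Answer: 3164157/179 ≈ 17677.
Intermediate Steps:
k(M) = 1/M + 2*M (k(M) = 2*(M + 1/(M + M)) = 2*(M + 1/(2*M)) = 1/M + 2*M)
p(A) = 1/(-5 - 2*A)
a(b, u) = -b/(5 + 2*u) (a(b, u) = (-1/(5 + 2*u))*b = -b/(5 + 2*u))
a(146, k(-14)) - 1*(-17674) = -1*146/(5 + 2*(1/(-14) + 2*(-14))) - 1*(-17674) = -1*146/(5 + 2*(-1/14 - 28)) + 17674 = -1*146/(5 + 2*(-393/14)) + 17674 = -1*146/(5 - 393/7) + 17674 = -1*146/(-358/7) + 17674 = -1*146*(-7/358) + 17674 = 511/179 + 17674 = 3164157/179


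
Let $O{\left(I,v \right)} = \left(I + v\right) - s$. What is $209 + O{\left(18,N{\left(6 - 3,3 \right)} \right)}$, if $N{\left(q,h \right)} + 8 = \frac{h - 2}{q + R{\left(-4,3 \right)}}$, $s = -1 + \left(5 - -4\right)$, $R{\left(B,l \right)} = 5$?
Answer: $\frac{1689}{8} \approx 211.13$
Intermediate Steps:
$s = 8$ ($s = -1 + \left(5 + 4\right) = -1 + 9 = 8$)
$N{\left(q,h \right)} = -8 + \frac{-2 + h}{5 + q}$ ($N{\left(q,h \right)} = -8 + \frac{h - 2}{q + 5} = -8 + \frac{-2 + h}{5 + q}$)
$O{\left(I,v \right)} = -8 + I + v$ ($O{\left(I,v \right)} = \left(I + v\right) - 8 = -8 + I + v$)
$209 + O{\left(18,N{\left(6 - 3,3 \right)} \right)} = 209 + \left(-8 + 18 + \frac{-42 + 3 - 8 \left(6 - 3\right)}{5 + \left(6 - 3\right)}\right) = 209 + \left(-8 + 18 + \frac{-42 + 3 - 24}{5 + 3}\right) = 209 + \left(-8 + 18 + \frac{-42 + 3 - 24}{8}\right) = 209 + \left(-8 + 18 + \frac{1}{8} \left(-63\right)\right) = 209 - - \frac{17}{8} = 209 + \frac{17}{8} = \frac{1689}{8}$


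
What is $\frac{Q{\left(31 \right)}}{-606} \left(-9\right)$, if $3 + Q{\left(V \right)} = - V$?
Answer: $- \frac{51}{101} \approx -0.50495$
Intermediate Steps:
$Q{\left(V \right)} = -3 - V$
$\frac{Q{\left(31 \right)}}{-606} \left(-9\right) = \frac{-3 - 31}{-606} \left(-9\right) = \left(-3 - 31\right) \left(- \frac{1}{606}\right) \left(-9\right) = \left(-34\right) \left(- \frac{1}{606}\right) \left(-9\right) = \frac{17}{303} \left(-9\right) = - \frac{51}{101}$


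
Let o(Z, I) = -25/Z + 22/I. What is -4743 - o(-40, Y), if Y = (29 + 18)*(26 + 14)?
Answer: -8918037/1880 ≈ -4743.6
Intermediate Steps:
Y = 1880 (Y = 47*40 = 1880)
-4743 - o(-40, Y) = -4743 - (-25/(-40) + 22/1880) = -4743 - (-25*(-1/40) + 22*(1/1880)) = -4743 - (5/8 + 11/940) = -4743 - 1*1197/1880 = -4743 - 1197/1880 = -8918037/1880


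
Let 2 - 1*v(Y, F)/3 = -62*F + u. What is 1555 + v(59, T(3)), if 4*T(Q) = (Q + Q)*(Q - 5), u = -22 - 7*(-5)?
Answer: 964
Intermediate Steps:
u = 13 (u = -22 + 35 = 13)
T(Q) = Q*(-5 + Q)/2 (T(Q) = ((Q + Q)*(Q - 5))/4 = ((2*Q)*(-5 + Q))/4 = (2*Q*(-5 + Q))/4 = Q*(-5 + Q)/2)
v(Y, F) = -33 + 186*F (v(Y, F) = 6 - 3*(-62*F + 13) = 6 - 3*(13 - 62*F) = 6 + (-39 + 186*F) = -33 + 186*F)
1555 + v(59, T(3)) = 1555 + (-33 + 186*((½)*3*(-5 + 3))) = 1555 + (-33 + 186*((½)*3*(-2))) = 1555 + (-33 + 186*(-3)) = 1555 + (-33 - 558) = 1555 - 591 = 964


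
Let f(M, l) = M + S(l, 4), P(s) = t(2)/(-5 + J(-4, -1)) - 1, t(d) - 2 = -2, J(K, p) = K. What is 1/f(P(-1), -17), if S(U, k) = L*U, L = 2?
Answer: -1/35 ≈ -0.028571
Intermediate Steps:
t(d) = 0 (t(d) = 2 - 2 = 0)
P(s) = -1 (P(s) = 0/(-5 - 4) - 1 = 0/(-9) - 1 = 0*(-1/9) - 1 = 0 - 1 = -1)
S(U, k) = 2*U
f(M, l) = M + 2*l
1/f(P(-1), -17) = 1/(-1 + 2*(-17)) = 1/(-1 - 34) = 1/(-35) = -1/35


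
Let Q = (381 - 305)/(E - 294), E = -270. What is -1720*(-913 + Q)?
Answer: 221453440/141 ≈ 1.5706e+6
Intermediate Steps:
Q = -19/141 (Q = (381 - 305)/(-270 - 294) = 76/(-564) = 76*(-1/564) = -19/141 ≈ -0.13475)
-1720*(-913 + Q) = -1720*(-913 - 19/141) = -1720*(-128752/141) = 221453440/141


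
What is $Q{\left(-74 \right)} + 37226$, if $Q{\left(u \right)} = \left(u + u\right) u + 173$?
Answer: $48351$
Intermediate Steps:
$Q{\left(u \right)} = 173 + 2 u^{2}$ ($Q{\left(u \right)} = 2 u u + 173 = 2 u^{2} + 173 = 173 + 2 u^{2}$)
$Q{\left(-74 \right)} + 37226 = \left(173 + 2 \left(-74\right)^{2}\right) + 37226 = \left(173 + 2 \cdot 5476\right) + 37226 = \left(173 + 10952\right) + 37226 = 11125 + 37226 = 48351$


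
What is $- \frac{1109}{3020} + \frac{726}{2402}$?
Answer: $- \frac{235649}{3627020} \approx -0.06497$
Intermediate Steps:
$- \frac{1109}{3020} + \frac{726}{2402} = \left(-1109\right) \frac{1}{3020} + 726 \cdot \frac{1}{2402} = - \frac{1109}{3020} + \frac{363}{1201} = - \frac{235649}{3627020}$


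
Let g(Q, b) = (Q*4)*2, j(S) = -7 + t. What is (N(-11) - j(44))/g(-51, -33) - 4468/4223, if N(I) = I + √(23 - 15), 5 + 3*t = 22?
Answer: -5346365/5168952 - √2/204 ≈ -1.0413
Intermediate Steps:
t = 17/3 (t = -5/3 + (⅓)*22 = -5/3 + 22/3 = 17/3 ≈ 5.6667)
j(S) = -4/3 (j(S) = -7 + 17/3 = -4/3)
N(I) = I + 2*√2 (N(I) = I + √8 = I + 2*√2)
g(Q, b) = 8*Q (g(Q, b) = (4*Q)*2 = 8*Q)
(N(-11) - j(44))/g(-51, -33) - 4468/4223 = ((-11 + 2*√2) - 1*(-4/3))/((8*(-51))) - 4468/4223 = ((-11 + 2*√2) + 4/3)/(-408) - 4468*1/4223 = (-29/3 + 2*√2)*(-1/408) - 4468/4223 = (29/1224 - √2/204) - 4468/4223 = -5346365/5168952 - √2/204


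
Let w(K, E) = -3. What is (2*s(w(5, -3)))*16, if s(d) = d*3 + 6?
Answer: -96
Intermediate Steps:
s(d) = 6 + 3*d (s(d) = 3*d + 6 = 6 + 3*d)
(2*s(w(5, -3)))*16 = (2*(6 + 3*(-3)))*16 = (2*(6 - 9))*16 = (2*(-3))*16 = -6*16 = -96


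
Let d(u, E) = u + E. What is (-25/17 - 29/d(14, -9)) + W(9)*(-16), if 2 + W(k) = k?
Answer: -10138/85 ≈ -119.27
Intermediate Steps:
d(u, E) = E + u
W(k) = -2 + k
(-25/17 - 29/d(14, -9)) + W(9)*(-16) = (-25/17 - 29/(-9 + 14)) + (-2 + 9)*(-16) = (-25*1/17 - 29/5) + 7*(-16) = (-25/17 - 29*⅕) - 112 = (-25/17 - 29/5) - 112 = -618/85 - 112 = -10138/85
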